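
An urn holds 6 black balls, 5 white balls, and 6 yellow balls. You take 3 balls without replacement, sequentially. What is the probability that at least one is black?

103/136

P(no black) = 11/17 × 10/16 × 9/15 = 990/4080 = 33/136.
P(at least one) = 1 − 33/136 = 103/136.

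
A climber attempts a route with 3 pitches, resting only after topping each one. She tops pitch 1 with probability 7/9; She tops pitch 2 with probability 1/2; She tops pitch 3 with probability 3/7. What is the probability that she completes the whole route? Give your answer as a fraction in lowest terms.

Multiplying along the chain,
P = 7/9 × 1/2 × 3/7 = 21/126 = 1/6.

1/6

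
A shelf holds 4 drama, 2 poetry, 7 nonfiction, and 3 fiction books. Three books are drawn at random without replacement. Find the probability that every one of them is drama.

P(all drama) = 4/16 × 3/15 × 2/14 = 24/3360 = 1/140.

1/140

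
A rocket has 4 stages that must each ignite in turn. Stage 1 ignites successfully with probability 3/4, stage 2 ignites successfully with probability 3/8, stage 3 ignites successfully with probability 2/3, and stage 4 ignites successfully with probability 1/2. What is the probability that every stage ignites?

Multiplying along the chain,
P = 3/4 × 3/8 × 2/3 × 1/2 = 18/192 = 3/32.

3/32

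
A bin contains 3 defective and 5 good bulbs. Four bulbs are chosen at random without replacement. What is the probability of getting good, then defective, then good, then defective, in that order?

Chain rule:
P = 5/8 × 3/7 × 4/6 × 2/5 = 120/1680 = 1/14.

1/14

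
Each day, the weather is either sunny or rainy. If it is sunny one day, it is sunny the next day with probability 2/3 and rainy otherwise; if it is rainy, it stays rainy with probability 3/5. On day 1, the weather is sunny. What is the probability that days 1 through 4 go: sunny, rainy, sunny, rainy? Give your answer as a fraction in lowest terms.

2/45

Day 1 is given. For each transition, use the conditional probability from the current state:
P(rainy | sunny) = 1/3; P(sunny | rainy) = 2/5; P(rainy | sunny) = 1/3.
P = 1/3 × 2/5 × 1/3 = 2/45.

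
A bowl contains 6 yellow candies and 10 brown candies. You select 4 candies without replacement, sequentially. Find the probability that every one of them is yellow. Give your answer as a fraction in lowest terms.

3/364

P(every draw is yellow) = 6/16 × 5/15 × 4/14 × 3/13 = 360/43680 = 3/364.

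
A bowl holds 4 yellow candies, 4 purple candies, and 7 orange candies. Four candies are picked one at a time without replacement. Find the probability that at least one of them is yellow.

P(no yellow) = 11/15 × 10/14 × 9/13 × 8/12 = 7920/32760 = 22/91.
P(at least one) = 1 − 22/91 = 69/91.

69/91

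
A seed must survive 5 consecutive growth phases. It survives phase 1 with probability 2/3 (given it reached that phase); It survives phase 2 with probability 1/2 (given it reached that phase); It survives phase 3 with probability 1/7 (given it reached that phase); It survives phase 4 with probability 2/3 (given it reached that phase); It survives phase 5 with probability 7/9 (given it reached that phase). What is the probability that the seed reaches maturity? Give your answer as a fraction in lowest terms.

Multiplying along the chain,
P = 2/3 × 1/2 × 1/7 × 2/3 × 7/9 = 28/1134 = 2/81.

2/81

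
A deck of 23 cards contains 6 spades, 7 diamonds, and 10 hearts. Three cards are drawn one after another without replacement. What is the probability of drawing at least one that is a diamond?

P(no diamonds) = 16/23 × 15/22 × 14/21 = 3360/10626 = 80/253.
P(at least one) = 1 − 80/253 = 173/253.

173/253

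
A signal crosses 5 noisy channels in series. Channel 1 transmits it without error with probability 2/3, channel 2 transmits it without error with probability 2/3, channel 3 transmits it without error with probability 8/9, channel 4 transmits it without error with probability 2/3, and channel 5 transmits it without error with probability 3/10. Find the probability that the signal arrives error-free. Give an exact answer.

32/405

Multiplying along the chain,
P = 2/3 × 2/3 × 8/9 × 2/3 × 3/10 = 192/2430 = 32/405.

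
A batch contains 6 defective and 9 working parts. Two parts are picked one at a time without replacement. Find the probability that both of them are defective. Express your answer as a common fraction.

P = 6/15 × 5/14 = 30/210 = 1/7.

1/7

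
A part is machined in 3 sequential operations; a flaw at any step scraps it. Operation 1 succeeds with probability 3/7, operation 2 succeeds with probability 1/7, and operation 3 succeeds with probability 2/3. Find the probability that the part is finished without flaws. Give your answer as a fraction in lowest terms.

2/49

Multiplying along the chain,
P = 3/7 × 1/7 × 2/3 = 6/147 = 2/49.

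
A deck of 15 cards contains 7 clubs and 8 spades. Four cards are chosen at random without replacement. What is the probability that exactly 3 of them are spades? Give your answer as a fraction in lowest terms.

56/195

One ordering (spades drawn first) has probability 8/15 × 7/14 × 6/13 × 7/12 = 2352/32760 = 14/195.
There are C(4,3) = 4 such orderings, each equally likely, so P = 4 × 14/195 = 56/195.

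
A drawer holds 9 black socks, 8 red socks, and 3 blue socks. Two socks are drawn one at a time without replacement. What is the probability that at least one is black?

P(no black) = 11/20 × 10/19 = 110/380 = 11/38.
P(at least one) = 1 − 11/38 = 27/38.

27/38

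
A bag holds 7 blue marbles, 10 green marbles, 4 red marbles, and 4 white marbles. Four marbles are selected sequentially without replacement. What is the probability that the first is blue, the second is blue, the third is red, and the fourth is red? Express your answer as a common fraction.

Each draw changes the counts, so multiply the conditional probabilities along the sequence:
P = 7/25 × 6/24 × 4/23 × 3/22 = 504/303600 = 21/12650.

21/12650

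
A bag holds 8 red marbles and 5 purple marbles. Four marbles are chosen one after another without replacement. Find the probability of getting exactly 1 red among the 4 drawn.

16/143

One ordering (red drawn first) has probability 8/13 × 5/12 × 4/11 × 3/10 = 480/17160 = 4/143.
There are C(4,1) = 4 such orderings, each equally likely, so P = 4 × 4/143 = 16/143.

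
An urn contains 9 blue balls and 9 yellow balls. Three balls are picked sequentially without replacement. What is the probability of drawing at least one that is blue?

P(no blue) = 9/18 × 8/17 × 7/16 = 504/4896 = 7/68.
P(at least one) = 1 − 7/68 = 61/68.

61/68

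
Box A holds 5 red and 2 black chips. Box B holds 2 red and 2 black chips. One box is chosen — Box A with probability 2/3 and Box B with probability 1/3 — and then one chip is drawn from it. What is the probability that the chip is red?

From Box A: P(red) = 5/7.
From Box B: P(red) = 2/4.
Total probability = (2/3)(5/7) + (1/3)(2/4) = 9/14.

9/14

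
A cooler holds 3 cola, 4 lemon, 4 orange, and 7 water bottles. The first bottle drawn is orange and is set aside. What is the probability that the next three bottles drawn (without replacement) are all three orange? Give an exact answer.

With the first bottle removed, 3 orange remain out of 17.
P = 3/17 × 2/16 × 1/15 = 6/4080 = 1/680.

1/680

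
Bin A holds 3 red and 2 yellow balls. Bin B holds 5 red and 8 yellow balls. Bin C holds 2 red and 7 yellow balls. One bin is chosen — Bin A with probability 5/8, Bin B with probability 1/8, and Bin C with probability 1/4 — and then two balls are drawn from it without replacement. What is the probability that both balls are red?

From Bin A: P(both red) = (3/5)(2/4) = 3/10.
From Bin B: P(both red) = (5/13)(4/12) = 5/39.
From Bin C: P(both red) = (2/9)(1/8) = 1/36.
Total probability = (5/8)(3/10) + (1/8)(5/39) + (1/4)(1/36) = 197/936.

197/936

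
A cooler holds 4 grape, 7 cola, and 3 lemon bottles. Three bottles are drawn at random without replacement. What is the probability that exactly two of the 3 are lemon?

One ordering (lemon drawn first) has probability 3/14 × 2/13 × 11/12 = 66/2184 = 11/364.
There are C(3,2) = 3 such orderings, each equally likely, so P = 3 × 11/364 = 33/364.

33/364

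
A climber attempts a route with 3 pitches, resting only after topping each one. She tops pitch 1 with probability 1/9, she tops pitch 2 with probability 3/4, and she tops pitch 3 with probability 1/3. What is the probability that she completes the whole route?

1/36

The events are sequential, so multiply the conditional probabilities:
P = 1/9 × 3/4 × 1/3 = 3/108 = 1/36.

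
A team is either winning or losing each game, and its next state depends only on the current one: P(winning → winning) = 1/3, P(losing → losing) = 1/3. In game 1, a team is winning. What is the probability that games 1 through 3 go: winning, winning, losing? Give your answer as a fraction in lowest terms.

2/9

Game 1 is given. For each transition, use the conditional probability from the current state:
P(winning | winning) = 1/3; P(losing | winning) = 2/3.
P = 1/3 × 2/3 = 2/9.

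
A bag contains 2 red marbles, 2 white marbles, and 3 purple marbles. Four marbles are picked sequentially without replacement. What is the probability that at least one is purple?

P(no purple) = 4/7 × 3/6 × 2/5 × 1/4 = 24/840 = 1/35.
P(at least one) = 1 − 1/35 = 34/35.

34/35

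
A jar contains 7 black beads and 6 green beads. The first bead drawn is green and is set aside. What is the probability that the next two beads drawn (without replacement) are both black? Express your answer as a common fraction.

With the first bead removed, 7 black remain out of 12.
P = 7/12 × 6/11 = 42/132 = 7/22.

7/22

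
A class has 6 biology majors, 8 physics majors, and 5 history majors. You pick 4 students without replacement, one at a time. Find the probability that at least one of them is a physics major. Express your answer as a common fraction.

591/646

P(no physics majors) = 11/19 × 10/18 × 9/17 × 8/16 = 7920/93024 = 55/646.
P(at least one) = 1 − 55/646 = 591/646.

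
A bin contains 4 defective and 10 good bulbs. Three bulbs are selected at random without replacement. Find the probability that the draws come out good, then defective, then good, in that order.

15/91

Each draw changes the counts, so multiply the conditional probabilities along the sequence:
P = 10/14 × 4/13 × 9/12 = 360/2184 = 15/91.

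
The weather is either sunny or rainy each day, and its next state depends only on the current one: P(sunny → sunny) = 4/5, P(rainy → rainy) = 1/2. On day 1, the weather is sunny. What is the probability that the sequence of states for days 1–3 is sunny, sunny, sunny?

Day 1 is given. For each transition, use the conditional probability from the current state:
P(sunny | sunny) = 4/5; P(sunny | sunny) = 4/5.
P = 4/5 × 4/5 = 16/25.

16/25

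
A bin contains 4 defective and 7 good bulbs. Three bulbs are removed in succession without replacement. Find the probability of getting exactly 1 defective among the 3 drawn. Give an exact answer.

One ordering (defective drawn first) has probability 4/11 × 7/10 × 6/9 = 168/990 = 28/165.
There are C(3,1) = 3 such orderings, each equally likely, so P = 3 × 28/165 = 28/55.

28/55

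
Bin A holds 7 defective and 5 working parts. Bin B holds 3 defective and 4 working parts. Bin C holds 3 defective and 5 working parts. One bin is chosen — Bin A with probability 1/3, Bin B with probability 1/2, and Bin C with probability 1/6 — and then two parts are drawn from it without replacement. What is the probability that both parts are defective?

361/1848

From Bin A: P(both defective) = (7/12)(6/11) = 7/22.
From Bin B: P(both defective) = (3/7)(2/6) = 1/7.
From Bin C: P(both defective) = (3/8)(2/7) = 3/28.
Total probability = (1/3)(7/22) + (1/2)(1/7) + (1/6)(3/28) = 361/1848.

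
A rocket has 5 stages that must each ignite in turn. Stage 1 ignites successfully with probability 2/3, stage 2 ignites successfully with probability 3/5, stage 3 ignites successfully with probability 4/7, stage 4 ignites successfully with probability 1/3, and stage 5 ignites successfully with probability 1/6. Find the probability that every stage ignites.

4/315

Each stage is reached only if all earlier stages succeed, so
P = 2/3 × 3/5 × 4/7 × 1/3 × 1/6 = 24/1890 = 4/315.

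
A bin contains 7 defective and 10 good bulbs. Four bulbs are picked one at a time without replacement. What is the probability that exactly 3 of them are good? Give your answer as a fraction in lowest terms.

6/17

One ordering (good drawn first) has probability 10/17 × 9/16 × 8/15 × 7/14 = 5040/57120 = 3/34.
There are C(4,3) = 4 such orderings, each equally likely, so P = 4 × 3/34 = 6/17.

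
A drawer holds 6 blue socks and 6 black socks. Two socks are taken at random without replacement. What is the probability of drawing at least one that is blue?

17/22

P(no blue) = 6/12 × 5/11 = 30/132 = 5/22.
P(at least one) = 1 − 5/22 = 17/22.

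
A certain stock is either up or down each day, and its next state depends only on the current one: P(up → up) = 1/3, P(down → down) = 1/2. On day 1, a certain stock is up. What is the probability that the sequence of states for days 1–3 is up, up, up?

1/9

Day 1 is given. For each transition, use the conditional probability from the current state:
P(up | up) = 1/3; P(up | up) = 1/3.
P = 1/3 × 1/3 = 1/9.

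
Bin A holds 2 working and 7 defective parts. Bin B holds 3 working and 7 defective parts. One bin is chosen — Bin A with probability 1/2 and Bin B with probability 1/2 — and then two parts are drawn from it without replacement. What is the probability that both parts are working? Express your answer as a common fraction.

17/360

From Bin A: P(both working) = (2/9)(1/8) = 1/36.
From Bin B: P(both working) = (3/10)(2/9) = 1/15.
Total probability = (1/2)(1/36) + (1/2)(1/15) = 17/360.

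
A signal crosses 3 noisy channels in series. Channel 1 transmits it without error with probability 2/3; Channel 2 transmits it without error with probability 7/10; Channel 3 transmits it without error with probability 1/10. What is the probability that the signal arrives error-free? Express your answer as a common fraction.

The events are sequential, so multiply the conditional probabilities:
P = 2/3 × 7/10 × 1/10 = 14/300 = 7/150.

7/150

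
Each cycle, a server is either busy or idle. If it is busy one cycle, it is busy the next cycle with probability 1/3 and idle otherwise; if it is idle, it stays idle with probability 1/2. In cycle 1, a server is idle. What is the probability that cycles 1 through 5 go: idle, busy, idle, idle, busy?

Cycle 1 is given. For each transition, use the conditional probability from the current state:
P(busy | idle) = 1/2; P(idle | busy) = 2/3; P(idle | idle) = 1/2; P(busy | idle) = 1/2.
P = 1/2 × 2/3 × 1/2 × 1/2 = 2/24 = 1/12.

1/12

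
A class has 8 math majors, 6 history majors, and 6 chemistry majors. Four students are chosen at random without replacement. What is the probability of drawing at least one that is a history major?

P(no history majors) = 14/20 × 13/19 × 12/18 × 11/17 = 24024/116280 = 1001/4845.
P(at least one) = 1 − 1001/4845 = 3844/4845.

3844/4845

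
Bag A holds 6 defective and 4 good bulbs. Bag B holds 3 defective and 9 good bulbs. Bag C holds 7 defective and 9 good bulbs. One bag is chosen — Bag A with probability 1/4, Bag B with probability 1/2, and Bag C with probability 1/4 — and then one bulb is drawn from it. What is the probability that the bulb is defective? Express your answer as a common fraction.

123/320

From Bag A: P(defective) = 6/10.
From Bag B: P(defective) = 3/12.
From Bag C: P(defective) = 7/16.
Total probability = (1/4)(6/10) + (1/2)(3/12) + (1/4)(7/16) = 123/320.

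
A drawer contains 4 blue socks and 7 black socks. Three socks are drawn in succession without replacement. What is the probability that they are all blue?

4/165

P(all blue) = 4/11 × 3/10 × 2/9 = 24/990 = 4/165.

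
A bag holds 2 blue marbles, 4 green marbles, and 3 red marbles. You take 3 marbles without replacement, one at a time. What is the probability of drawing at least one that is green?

37/42

P(no green) = 5/9 × 4/8 × 3/7 = 60/504 = 5/42.
P(at least one) = 1 − 5/42 = 37/42.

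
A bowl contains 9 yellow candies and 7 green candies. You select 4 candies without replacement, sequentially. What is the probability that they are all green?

1/52

P(all green) = 7/16 × 6/15 × 5/14 × 4/13 = 840/43680 = 1/52.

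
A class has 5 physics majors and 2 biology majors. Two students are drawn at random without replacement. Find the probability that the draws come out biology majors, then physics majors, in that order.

5/21

Multiply the probability of each draw given the previous ones:
P = 2/7 × 5/6 = 10/42 = 5/21.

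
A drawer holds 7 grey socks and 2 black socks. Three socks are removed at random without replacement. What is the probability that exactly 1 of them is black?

One ordering (black drawn first) has probability 2/9 × 7/8 × 6/7 = 84/504 = 1/6.
There are C(3,1) = 3 such orderings, each equally likely, so P = 3 × 1/6 = 1/2.

1/2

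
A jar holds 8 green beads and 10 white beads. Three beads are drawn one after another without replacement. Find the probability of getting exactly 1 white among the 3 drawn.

35/102

One ordering (white drawn first) has probability 10/18 × 8/17 × 7/16 = 560/4896 = 35/306.
There are C(3,1) = 3 such orderings, each equally likely, so P = 3 × 35/306 = 35/102.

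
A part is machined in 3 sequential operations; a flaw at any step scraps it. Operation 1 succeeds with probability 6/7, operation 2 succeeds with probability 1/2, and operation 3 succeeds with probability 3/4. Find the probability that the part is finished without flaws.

Multiplying along the chain,
P = 6/7 × 1/2 × 3/4 = 18/56 = 9/28.

9/28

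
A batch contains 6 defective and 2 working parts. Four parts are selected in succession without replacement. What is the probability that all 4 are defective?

3/14

P = 6/8 × 5/7 × 4/6 × 3/5 = 360/1680 = 3/14.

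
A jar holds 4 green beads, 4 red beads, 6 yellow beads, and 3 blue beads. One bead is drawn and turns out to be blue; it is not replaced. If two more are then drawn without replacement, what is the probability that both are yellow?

1/8

After the first draw, 6 of the remaining 16 beads are yellow.
P = 6/16 × 5/15 = 30/240 = 1/8.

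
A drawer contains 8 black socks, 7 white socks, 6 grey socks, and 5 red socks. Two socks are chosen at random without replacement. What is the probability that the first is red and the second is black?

4/65

Chain rule:
P = 5/26 × 8/25 = 40/650 = 4/65.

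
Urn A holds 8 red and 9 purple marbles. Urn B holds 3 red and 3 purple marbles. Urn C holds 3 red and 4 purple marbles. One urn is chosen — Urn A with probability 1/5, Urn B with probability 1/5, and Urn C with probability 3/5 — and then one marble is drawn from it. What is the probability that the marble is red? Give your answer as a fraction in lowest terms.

537/1190

From Urn A: P(red) = 8/17.
From Urn B: P(red) = 3/6.
From Urn C: P(red) = 3/7.
Total probability = (1/5)(8/17) + (1/5)(3/6) + (3/5)(3/7) = 537/1190.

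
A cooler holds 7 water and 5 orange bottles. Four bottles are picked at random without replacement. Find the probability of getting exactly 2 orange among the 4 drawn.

One ordering (orange drawn first) has probability 5/12 × 4/11 × 7/10 × 6/9 = 840/11880 = 7/99.
There are C(4,2) = 6 such orderings, each equally likely, so P = 6 × 7/99 = 14/33.

14/33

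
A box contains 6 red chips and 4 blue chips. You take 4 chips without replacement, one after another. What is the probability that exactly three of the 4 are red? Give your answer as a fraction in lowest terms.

One ordering (red drawn first) has probability 6/10 × 5/9 × 4/8 × 4/7 = 480/5040 = 2/21.
There are C(4,3) = 4 such orderings, each equally likely, so P = 4 × 2/21 = 8/21.

8/21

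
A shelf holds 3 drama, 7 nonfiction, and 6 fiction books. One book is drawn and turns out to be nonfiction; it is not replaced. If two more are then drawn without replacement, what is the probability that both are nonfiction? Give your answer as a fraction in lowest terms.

After the first draw, 6 of the remaining 15 books are nonfiction.
P = 6/15 × 5/14 = 30/210 = 1/7.

1/7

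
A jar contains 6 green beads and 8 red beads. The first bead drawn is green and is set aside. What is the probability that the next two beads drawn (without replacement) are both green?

With the first bead removed, 5 green remain out of 13.
P = 5/13 × 4/12 = 20/156 = 5/39.

5/39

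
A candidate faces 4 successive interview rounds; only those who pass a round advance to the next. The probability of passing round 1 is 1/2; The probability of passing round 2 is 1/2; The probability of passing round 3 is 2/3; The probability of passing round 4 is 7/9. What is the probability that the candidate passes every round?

7/54

Multiplying along the chain,
P = 1/2 × 1/2 × 2/3 × 7/9 = 14/108 = 7/54.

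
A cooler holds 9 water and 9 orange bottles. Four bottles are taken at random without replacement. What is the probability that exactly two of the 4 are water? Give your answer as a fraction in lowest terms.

One ordering (water drawn first) has probability 9/18 × 8/17 × 9/16 × 8/15 = 5184/73440 = 6/85.
There are C(4,2) = 6 such orderings, each equally likely, so P = 6 × 6/85 = 36/85.

36/85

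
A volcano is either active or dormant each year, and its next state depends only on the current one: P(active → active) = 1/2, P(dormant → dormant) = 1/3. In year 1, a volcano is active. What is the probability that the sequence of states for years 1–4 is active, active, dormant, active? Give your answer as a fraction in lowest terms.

1/6

Year 1 is given. For each transition, use the conditional probability from the current state:
P(active | active) = 1/2; P(dormant | active) = 1/2; P(active | dormant) = 2/3.
P = 1/2 × 1/2 × 2/3 = 2/12 = 1/6.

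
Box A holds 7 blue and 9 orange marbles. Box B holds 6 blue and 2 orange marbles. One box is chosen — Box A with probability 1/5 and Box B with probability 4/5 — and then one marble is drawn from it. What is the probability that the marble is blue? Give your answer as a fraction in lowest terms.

11/16

From Box A: P(blue) = 7/16.
From Box B: P(blue) = 6/8.
Total probability = (1/5)(7/16) + (4/5)(6/8) = 11/16.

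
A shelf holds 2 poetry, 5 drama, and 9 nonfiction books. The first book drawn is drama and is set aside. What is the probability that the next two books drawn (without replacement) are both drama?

2/35

After the first draw, 4 of the remaining 15 books are drama.
P = 4/15 × 3/14 = 12/210 = 2/35.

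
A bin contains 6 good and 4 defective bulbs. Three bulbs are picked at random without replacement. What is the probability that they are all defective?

1/30

P(every draw is defective) = 4/10 × 3/9 × 2/8 = 24/720 = 1/30.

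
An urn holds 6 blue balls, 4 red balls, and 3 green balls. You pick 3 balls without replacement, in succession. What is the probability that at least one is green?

83/143

P(no green) = 10/13 × 9/12 × 8/11 = 720/1716 = 60/143.
P(at least one) = 1 − 60/143 = 83/143.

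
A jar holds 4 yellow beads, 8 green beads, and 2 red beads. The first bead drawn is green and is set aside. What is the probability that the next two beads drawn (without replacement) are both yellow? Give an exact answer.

1/13

After the first draw, 4 of the remaining 13 beads are yellow.
P = 4/13 × 3/12 = 12/156 = 1/13.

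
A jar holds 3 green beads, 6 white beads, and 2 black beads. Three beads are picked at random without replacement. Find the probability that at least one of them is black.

P(no black) = 9/11 × 8/10 × 7/9 = 504/990 = 28/55.
P(at least one) = 1 − 28/55 = 27/55.

27/55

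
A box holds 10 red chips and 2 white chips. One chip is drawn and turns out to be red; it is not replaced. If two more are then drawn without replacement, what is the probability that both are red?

After the first draw, 9 of the remaining 11 chips are red.
P = 9/11 × 8/10 = 72/110 = 36/55.

36/55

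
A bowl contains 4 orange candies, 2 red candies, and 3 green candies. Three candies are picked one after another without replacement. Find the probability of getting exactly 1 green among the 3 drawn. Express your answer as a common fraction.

One ordering (green drawn first) has probability 3/9 × 6/8 × 5/7 = 90/504 = 5/28.
There are C(3,1) = 3 such orderings, each equally likely, so P = 3 × 5/28 = 15/28.

15/28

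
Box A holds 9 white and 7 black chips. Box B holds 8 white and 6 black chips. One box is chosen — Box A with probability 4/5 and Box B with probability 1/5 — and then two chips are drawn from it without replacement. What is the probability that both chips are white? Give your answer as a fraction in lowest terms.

98/325

From Box A: P(both white) = (9/16)(8/15) = 3/10.
From Box B: P(both white) = (8/14)(7/13) = 4/13.
Total probability = (4/5)(3/10) + (1/5)(4/13) = 98/325.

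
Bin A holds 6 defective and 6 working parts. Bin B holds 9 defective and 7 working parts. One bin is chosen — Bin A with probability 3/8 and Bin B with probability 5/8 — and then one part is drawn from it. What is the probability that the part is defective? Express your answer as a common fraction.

69/128

From Bin A: P(defective) = 6/12.
From Bin B: P(defective) = 9/16.
Total probability = (3/8)(6/12) + (5/8)(9/16) = 69/128.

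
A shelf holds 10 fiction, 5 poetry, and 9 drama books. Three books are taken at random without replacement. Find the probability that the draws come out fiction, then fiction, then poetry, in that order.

Chain rule:
P = 10/24 × 9/23 × 5/22 = 450/12144 = 75/2024.

75/2024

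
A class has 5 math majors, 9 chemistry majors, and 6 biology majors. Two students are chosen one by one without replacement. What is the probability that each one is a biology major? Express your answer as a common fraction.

P(every draw is a biology major) = 6/20 × 5/19 = 30/380 = 3/38.

3/38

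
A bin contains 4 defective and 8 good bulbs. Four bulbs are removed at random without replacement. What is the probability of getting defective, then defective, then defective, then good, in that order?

Chain rule:
P = 4/12 × 3/11 × 2/10 × 8/9 = 192/11880 = 8/495.

8/495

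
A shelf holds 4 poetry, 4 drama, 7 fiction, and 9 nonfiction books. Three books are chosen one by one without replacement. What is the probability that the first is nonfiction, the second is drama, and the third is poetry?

3/253

Multiply the probability of each draw given the previous ones:
P = 9/24 × 4/23 × 4/22 = 144/12144 = 3/253.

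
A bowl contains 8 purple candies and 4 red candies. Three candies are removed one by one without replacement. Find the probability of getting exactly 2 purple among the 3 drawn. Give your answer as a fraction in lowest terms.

28/55

One ordering (purple drawn first) has probability 8/12 × 7/11 × 4/10 = 224/1320 = 28/165.
There are C(3,2) = 3 such orderings, each equally likely, so P = 3 × 28/165 = 28/55.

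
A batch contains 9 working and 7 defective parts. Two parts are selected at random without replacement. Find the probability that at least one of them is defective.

P(no defective) = 9/16 × 8/15 = 72/240 = 3/10.
P(at least one) = 1 − 3/10 = 7/10.

7/10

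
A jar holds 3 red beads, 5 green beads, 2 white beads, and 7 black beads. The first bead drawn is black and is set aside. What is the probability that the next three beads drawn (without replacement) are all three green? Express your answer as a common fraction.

After the first draw, 5 of the remaining 16 beads are green.
P = 5/16 × 4/15 × 3/14 = 60/3360 = 1/56.

1/56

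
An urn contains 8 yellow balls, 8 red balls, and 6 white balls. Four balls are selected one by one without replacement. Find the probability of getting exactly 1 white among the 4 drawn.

One ordering (white drawn first) has probability 6/22 × 16/21 × 15/20 × 14/19 = 20160/175560 = 24/209.
There are C(4,1) = 4 such orderings, each equally likely, so P = 4 × 24/209 = 96/209.

96/209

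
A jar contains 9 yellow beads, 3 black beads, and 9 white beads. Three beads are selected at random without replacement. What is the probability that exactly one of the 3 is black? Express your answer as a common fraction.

One ordering (black drawn first) has probability 3/21 × 18/20 × 17/19 = 918/7980 = 153/1330.
There are C(3,1) = 3 such orderings, each equally likely, so P = 3 × 153/1330 = 459/1330.

459/1330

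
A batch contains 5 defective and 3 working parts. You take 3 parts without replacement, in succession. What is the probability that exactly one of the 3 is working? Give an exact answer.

One ordering (working drawn first) has probability 3/8 × 5/7 × 4/6 = 60/336 = 5/28.
There are C(3,1) = 3 such orderings, each equally likely, so P = 3 × 5/28 = 15/28.

15/28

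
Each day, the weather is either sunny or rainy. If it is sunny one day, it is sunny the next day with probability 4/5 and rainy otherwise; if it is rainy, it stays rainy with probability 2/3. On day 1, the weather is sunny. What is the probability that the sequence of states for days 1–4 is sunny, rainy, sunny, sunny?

4/75

Day 1 is given. For each transition, use the conditional probability from the current state:
P(rainy | sunny) = 1/5; P(sunny | rainy) = 1/3; P(sunny | sunny) = 4/5.
P = 1/5 × 1/3 × 4/5 = 4/75.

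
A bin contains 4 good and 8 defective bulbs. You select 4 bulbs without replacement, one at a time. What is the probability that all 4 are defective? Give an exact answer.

14/99

P(every draw is defective) = 8/12 × 7/11 × 6/10 × 5/9 = 1680/11880 = 14/99.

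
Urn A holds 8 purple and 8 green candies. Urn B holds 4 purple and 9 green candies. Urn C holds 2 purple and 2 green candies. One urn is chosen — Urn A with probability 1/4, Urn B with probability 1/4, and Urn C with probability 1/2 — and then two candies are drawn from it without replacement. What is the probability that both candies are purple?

From Urn A: P(both purple) = (8/16)(7/15) = 7/30.
From Urn B: P(both purple) = (4/13)(3/12) = 1/13.
From Urn C: P(both purple) = (2/4)(1/3) = 1/6.
Total probability = (1/4)(7/30) + (1/4)(1/13) + (1/2)(1/6) = 251/1560.

251/1560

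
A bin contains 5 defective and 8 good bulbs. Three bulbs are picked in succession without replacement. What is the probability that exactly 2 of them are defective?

40/143

One ordering (defective drawn first) has probability 5/13 × 4/12 × 8/11 = 160/1716 = 40/429.
There are C(3,2) = 3 such orderings, each equally likely, so P = 3 × 40/429 = 40/143.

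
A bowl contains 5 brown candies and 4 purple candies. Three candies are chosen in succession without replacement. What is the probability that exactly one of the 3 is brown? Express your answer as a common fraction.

5/14

One ordering (brown drawn first) has probability 5/9 × 4/8 × 3/7 = 60/504 = 5/42.
There are C(3,1) = 3 such orderings, each equally likely, so P = 3 × 5/42 = 5/14.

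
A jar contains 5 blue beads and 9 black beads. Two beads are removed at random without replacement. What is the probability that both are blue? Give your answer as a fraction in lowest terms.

P = 5/14 × 4/13 = 20/182 = 10/91.

10/91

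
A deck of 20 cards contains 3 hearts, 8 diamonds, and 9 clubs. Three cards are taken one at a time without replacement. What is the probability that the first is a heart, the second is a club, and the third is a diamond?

Multiply the probability of each draw given the previous ones:
P = 3/20 × 9/19 × 8/18 = 216/6840 = 3/95.

3/95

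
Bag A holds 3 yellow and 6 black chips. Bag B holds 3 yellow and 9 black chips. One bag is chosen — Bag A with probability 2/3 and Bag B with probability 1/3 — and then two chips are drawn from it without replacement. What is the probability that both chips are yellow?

From Bag A: P(both yellow) = (3/9)(2/8) = 1/12.
From Bag B: P(both yellow) = (3/12)(2/11) = 1/22.
Total probability = (2/3)(1/12) + (1/3)(1/22) = 7/99.

7/99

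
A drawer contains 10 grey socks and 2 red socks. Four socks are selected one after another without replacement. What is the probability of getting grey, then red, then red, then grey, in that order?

Each draw changes the counts, so multiply the conditional probabilities along the sequence:
P = 10/12 × 2/11 × 1/10 × 9/9 = 180/11880 = 1/66.

1/66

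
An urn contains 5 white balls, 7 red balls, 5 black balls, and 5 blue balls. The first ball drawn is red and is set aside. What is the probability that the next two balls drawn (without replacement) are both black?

With the first ball removed, 5 black remain out of 21.
P = 5/21 × 4/20 = 20/420 = 1/21.

1/21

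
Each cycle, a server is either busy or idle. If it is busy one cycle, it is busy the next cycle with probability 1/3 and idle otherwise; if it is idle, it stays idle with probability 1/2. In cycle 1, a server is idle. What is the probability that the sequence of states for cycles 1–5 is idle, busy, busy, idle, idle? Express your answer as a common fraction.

Cycle 1 is given. For each transition, use the conditional probability from the current state:
P(busy | idle) = 1/2; P(busy | busy) = 1/3; P(idle | busy) = 2/3; P(idle | idle) = 1/2.
P = 1/2 × 1/3 × 2/3 × 1/2 = 2/36 = 1/18.

1/18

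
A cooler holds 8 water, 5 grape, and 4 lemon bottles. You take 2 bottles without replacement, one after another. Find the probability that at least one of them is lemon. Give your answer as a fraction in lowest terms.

29/68

P(no lemon) = 13/17 × 12/16 = 156/272 = 39/68.
P(at least one) = 1 − 39/68 = 29/68.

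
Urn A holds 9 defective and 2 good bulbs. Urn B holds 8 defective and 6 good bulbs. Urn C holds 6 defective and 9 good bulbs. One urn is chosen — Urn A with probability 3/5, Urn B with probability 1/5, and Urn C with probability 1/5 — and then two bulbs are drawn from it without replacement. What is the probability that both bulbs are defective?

From Urn A: P(both defective) = (9/11)(8/10) = 36/55.
From Urn B: P(both defective) = (8/14)(7/13) = 4/13.
From Urn C: P(both defective) = (6/15)(5/14) = 1/7.
Total probability = (3/5)(36/55) + (1/5)(4/13) + (1/5)(1/7) = 12083/25025.

12083/25025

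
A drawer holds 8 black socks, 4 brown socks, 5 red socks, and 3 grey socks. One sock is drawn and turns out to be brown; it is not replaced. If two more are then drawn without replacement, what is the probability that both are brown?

1/57

After the first draw, 3 of the remaining 19 socks are brown.
P = 3/19 × 2/18 = 6/342 = 1/57.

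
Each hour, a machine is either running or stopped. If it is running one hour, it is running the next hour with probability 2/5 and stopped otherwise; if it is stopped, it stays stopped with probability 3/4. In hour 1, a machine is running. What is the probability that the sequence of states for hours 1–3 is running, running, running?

Hour 1 is given. For each transition, use the conditional probability from the current state:
P(running | running) = 2/5; P(running | running) = 2/5.
P = 2/5 × 2/5 = 4/25.

4/25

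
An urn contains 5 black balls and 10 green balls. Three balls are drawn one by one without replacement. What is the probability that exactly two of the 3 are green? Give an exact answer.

One ordering (green drawn first) has probability 10/15 × 9/14 × 5/13 = 450/2730 = 15/91.
There are C(3,2) = 3 such orderings, each equally likely, so P = 3 × 15/91 = 45/91.

45/91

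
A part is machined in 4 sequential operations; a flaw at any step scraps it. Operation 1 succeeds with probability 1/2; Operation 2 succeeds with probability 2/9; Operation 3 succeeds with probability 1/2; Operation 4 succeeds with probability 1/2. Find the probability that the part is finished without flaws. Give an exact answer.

1/36

Multiplying along the chain,
P = 1/2 × 2/9 × 1/2 × 1/2 = 2/72 = 1/36.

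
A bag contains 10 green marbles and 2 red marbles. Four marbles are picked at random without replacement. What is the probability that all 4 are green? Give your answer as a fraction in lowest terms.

14/33

P(every draw is green) = 10/12 × 9/11 × 8/10 × 7/9 = 5040/11880 = 14/33.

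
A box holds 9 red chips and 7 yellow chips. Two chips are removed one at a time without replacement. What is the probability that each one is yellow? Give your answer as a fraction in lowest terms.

7/40

P(every draw is yellow) = 7/16 × 6/15 = 42/240 = 7/40.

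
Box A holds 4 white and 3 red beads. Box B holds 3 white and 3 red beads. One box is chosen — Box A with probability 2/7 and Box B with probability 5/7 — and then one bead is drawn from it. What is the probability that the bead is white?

51/98

From Box A: P(white) = 4/7.
From Box B: P(white) = 3/6.
Total probability = (2/7)(4/7) + (5/7)(3/6) = 51/98.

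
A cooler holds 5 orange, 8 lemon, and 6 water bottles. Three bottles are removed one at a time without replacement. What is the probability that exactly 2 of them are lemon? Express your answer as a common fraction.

308/969

One ordering (lemon drawn first) has probability 8/19 × 7/18 × 11/17 = 616/5814 = 308/2907.
There are C(3,2) = 3 such orderings, each equally likely, so P = 3 × 308/2907 = 308/969.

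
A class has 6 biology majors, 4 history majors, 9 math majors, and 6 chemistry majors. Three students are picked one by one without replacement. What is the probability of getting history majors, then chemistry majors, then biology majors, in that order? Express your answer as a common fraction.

6/575

Multiply the probability of each draw given the previous ones:
P = 4/25 × 6/24 × 6/23 = 144/13800 = 6/575.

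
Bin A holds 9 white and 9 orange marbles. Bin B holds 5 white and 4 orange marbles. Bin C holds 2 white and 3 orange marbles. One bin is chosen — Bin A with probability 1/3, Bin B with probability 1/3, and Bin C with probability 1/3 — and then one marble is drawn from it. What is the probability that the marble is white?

131/270

From Bin A: P(white) = 9/18.
From Bin B: P(white) = 5/9.
From Bin C: P(white) = 2/5.
Total probability = (1/3)(9/18) + (1/3)(5/9) + (1/3)(2/5) = 131/270.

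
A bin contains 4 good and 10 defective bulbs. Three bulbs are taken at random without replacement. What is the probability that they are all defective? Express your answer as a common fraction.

P(every draw is defective) = 10/14 × 9/13 × 8/12 = 720/2184 = 30/91.

30/91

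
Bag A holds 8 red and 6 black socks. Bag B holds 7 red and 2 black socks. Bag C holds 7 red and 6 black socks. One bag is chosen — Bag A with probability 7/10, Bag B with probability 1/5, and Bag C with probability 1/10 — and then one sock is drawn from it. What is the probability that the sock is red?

713/1170

From Bag A: P(red) = 8/14.
From Bag B: P(red) = 7/9.
From Bag C: P(red) = 7/13.
Total probability = (7/10)(8/14) + (1/5)(7/9) + (1/10)(7/13) = 713/1170.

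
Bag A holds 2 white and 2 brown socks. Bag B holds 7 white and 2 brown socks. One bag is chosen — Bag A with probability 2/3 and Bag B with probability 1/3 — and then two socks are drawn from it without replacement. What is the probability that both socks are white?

From Bag A: P(both white) = (2/4)(1/3) = 1/6.
From Bag B: P(both white) = (7/9)(6/8) = 7/12.
Total probability = (2/3)(1/6) + (1/3)(7/12) = 11/36.

11/36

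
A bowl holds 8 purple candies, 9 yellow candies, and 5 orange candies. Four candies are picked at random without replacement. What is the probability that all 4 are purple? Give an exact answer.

2/209

P(every draw is purple) = 8/22 × 7/21 × 6/20 × 5/19 = 1680/175560 = 2/209.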